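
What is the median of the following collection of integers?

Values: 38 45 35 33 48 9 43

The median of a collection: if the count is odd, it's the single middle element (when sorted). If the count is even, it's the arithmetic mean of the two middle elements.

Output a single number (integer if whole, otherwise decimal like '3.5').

Step 1: insert 38 -> lo=[38] (size 1, max 38) hi=[] (size 0) -> median=38
Step 2: insert 45 -> lo=[38] (size 1, max 38) hi=[45] (size 1, min 45) -> median=41.5
Step 3: insert 35 -> lo=[35, 38] (size 2, max 38) hi=[45] (size 1, min 45) -> median=38
Step 4: insert 33 -> lo=[33, 35] (size 2, max 35) hi=[38, 45] (size 2, min 38) -> median=36.5
Step 5: insert 48 -> lo=[33, 35, 38] (size 3, max 38) hi=[45, 48] (size 2, min 45) -> median=38
Step 6: insert 9 -> lo=[9, 33, 35] (size 3, max 35) hi=[38, 45, 48] (size 3, min 38) -> median=36.5
Step 7: insert 43 -> lo=[9, 33, 35, 38] (size 4, max 38) hi=[43, 45, 48] (size 3, min 43) -> median=38

Answer: 38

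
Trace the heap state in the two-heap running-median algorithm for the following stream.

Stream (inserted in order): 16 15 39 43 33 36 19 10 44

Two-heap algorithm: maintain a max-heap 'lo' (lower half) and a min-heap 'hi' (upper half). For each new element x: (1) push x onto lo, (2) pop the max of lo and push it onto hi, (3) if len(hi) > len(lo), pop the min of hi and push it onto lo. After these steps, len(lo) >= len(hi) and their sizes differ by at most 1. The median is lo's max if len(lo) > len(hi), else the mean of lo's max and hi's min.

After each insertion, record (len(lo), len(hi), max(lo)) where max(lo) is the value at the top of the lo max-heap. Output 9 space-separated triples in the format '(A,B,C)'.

Step 1: insert 16 -> lo=[16] hi=[] -> (len(lo)=1, len(hi)=0, max(lo)=16)
Step 2: insert 15 -> lo=[15] hi=[16] -> (len(lo)=1, len(hi)=1, max(lo)=15)
Step 3: insert 39 -> lo=[15, 16] hi=[39] -> (len(lo)=2, len(hi)=1, max(lo)=16)
Step 4: insert 43 -> lo=[15, 16] hi=[39, 43] -> (len(lo)=2, len(hi)=2, max(lo)=16)
Step 5: insert 33 -> lo=[15, 16, 33] hi=[39, 43] -> (len(lo)=3, len(hi)=2, max(lo)=33)
Step 6: insert 36 -> lo=[15, 16, 33] hi=[36, 39, 43] -> (len(lo)=3, len(hi)=3, max(lo)=33)
Step 7: insert 19 -> lo=[15, 16, 19, 33] hi=[36, 39, 43] -> (len(lo)=4, len(hi)=3, max(lo)=33)
Step 8: insert 10 -> lo=[10, 15, 16, 19] hi=[33, 36, 39, 43] -> (len(lo)=4, len(hi)=4, max(lo)=19)
Step 9: insert 44 -> lo=[10, 15, 16, 19, 33] hi=[36, 39, 43, 44] -> (len(lo)=5, len(hi)=4, max(lo)=33)

Answer: (1,0,16) (1,1,15) (2,1,16) (2,2,16) (3,2,33) (3,3,33) (4,3,33) (4,4,19) (5,4,33)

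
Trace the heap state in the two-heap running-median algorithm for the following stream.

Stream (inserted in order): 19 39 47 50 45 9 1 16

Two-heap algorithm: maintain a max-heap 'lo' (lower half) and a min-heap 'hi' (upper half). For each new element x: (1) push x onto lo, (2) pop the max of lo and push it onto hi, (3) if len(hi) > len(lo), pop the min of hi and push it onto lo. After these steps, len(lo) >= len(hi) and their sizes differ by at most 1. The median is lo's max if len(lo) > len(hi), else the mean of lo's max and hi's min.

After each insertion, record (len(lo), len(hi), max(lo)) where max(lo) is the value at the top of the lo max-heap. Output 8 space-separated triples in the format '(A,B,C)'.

Step 1: insert 19 -> lo=[19] hi=[] -> (len(lo)=1, len(hi)=0, max(lo)=19)
Step 2: insert 39 -> lo=[19] hi=[39] -> (len(lo)=1, len(hi)=1, max(lo)=19)
Step 3: insert 47 -> lo=[19, 39] hi=[47] -> (len(lo)=2, len(hi)=1, max(lo)=39)
Step 4: insert 50 -> lo=[19, 39] hi=[47, 50] -> (len(lo)=2, len(hi)=2, max(lo)=39)
Step 5: insert 45 -> lo=[19, 39, 45] hi=[47, 50] -> (len(lo)=3, len(hi)=2, max(lo)=45)
Step 6: insert 9 -> lo=[9, 19, 39] hi=[45, 47, 50] -> (len(lo)=3, len(hi)=3, max(lo)=39)
Step 7: insert 1 -> lo=[1, 9, 19, 39] hi=[45, 47, 50] -> (len(lo)=4, len(hi)=3, max(lo)=39)
Step 8: insert 16 -> lo=[1, 9, 16, 19] hi=[39, 45, 47, 50] -> (len(lo)=4, len(hi)=4, max(lo)=19)

Answer: (1,0,19) (1,1,19) (2,1,39) (2,2,39) (3,2,45) (3,3,39) (4,3,39) (4,4,19)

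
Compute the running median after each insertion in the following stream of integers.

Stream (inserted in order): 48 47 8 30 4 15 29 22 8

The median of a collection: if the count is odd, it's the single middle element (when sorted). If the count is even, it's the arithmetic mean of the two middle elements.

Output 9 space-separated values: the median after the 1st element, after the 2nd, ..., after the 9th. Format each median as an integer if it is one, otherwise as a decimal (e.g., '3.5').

Step 1: insert 48 -> lo=[48] (size 1, max 48) hi=[] (size 0) -> median=48
Step 2: insert 47 -> lo=[47] (size 1, max 47) hi=[48] (size 1, min 48) -> median=47.5
Step 3: insert 8 -> lo=[8, 47] (size 2, max 47) hi=[48] (size 1, min 48) -> median=47
Step 4: insert 30 -> lo=[8, 30] (size 2, max 30) hi=[47, 48] (size 2, min 47) -> median=38.5
Step 5: insert 4 -> lo=[4, 8, 30] (size 3, max 30) hi=[47, 48] (size 2, min 47) -> median=30
Step 6: insert 15 -> lo=[4, 8, 15] (size 3, max 15) hi=[30, 47, 48] (size 3, min 30) -> median=22.5
Step 7: insert 29 -> lo=[4, 8, 15, 29] (size 4, max 29) hi=[30, 47, 48] (size 3, min 30) -> median=29
Step 8: insert 22 -> lo=[4, 8, 15, 22] (size 4, max 22) hi=[29, 30, 47, 48] (size 4, min 29) -> median=25.5
Step 9: insert 8 -> lo=[4, 8, 8, 15, 22] (size 5, max 22) hi=[29, 30, 47, 48] (size 4, min 29) -> median=22

Answer: 48 47.5 47 38.5 30 22.5 29 25.5 22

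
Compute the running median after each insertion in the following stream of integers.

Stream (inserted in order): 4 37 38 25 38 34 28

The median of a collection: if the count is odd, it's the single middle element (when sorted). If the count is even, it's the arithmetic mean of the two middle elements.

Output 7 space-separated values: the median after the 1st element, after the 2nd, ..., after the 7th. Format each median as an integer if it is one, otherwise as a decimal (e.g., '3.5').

Step 1: insert 4 -> lo=[4] (size 1, max 4) hi=[] (size 0) -> median=4
Step 2: insert 37 -> lo=[4] (size 1, max 4) hi=[37] (size 1, min 37) -> median=20.5
Step 3: insert 38 -> lo=[4, 37] (size 2, max 37) hi=[38] (size 1, min 38) -> median=37
Step 4: insert 25 -> lo=[4, 25] (size 2, max 25) hi=[37, 38] (size 2, min 37) -> median=31
Step 5: insert 38 -> lo=[4, 25, 37] (size 3, max 37) hi=[38, 38] (size 2, min 38) -> median=37
Step 6: insert 34 -> lo=[4, 25, 34] (size 3, max 34) hi=[37, 38, 38] (size 3, min 37) -> median=35.5
Step 7: insert 28 -> lo=[4, 25, 28, 34] (size 4, max 34) hi=[37, 38, 38] (size 3, min 37) -> median=34

Answer: 4 20.5 37 31 37 35.5 34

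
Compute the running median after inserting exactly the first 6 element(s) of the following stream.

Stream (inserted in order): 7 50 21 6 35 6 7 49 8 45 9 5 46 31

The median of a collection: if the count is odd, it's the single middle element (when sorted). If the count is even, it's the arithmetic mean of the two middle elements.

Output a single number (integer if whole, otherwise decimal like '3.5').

Answer: 14

Derivation:
Step 1: insert 7 -> lo=[7] (size 1, max 7) hi=[] (size 0) -> median=7
Step 2: insert 50 -> lo=[7] (size 1, max 7) hi=[50] (size 1, min 50) -> median=28.5
Step 3: insert 21 -> lo=[7, 21] (size 2, max 21) hi=[50] (size 1, min 50) -> median=21
Step 4: insert 6 -> lo=[6, 7] (size 2, max 7) hi=[21, 50] (size 2, min 21) -> median=14
Step 5: insert 35 -> lo=[6, 7, 21] (size 3, max 21) hi=[35, 50] (size 2, min 35) -> median=21
Step 6: insert 6 -> lo=[6, 6, 7] (size 3, max 7) hi=[21, 35, 50] (size 3, min 21) -> median=14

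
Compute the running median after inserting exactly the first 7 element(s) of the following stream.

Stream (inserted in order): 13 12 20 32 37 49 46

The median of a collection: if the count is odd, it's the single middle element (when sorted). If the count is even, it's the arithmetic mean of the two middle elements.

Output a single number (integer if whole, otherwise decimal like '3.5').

Step 1: insert 13 -> lo=[13] (size 1, max 13) hi=[] (size 0) -> median=13
Step 2: insert 12 -> lo=[12] (size 1, max 12) hi=[13] (size 1, min 13) -> median=12.5
Step 3: insert 20 -> lo=[12, 13] (size 2, max 13) hi=[20] (size 1, min 20) -> median=13
Step 4: insert 32 -> lo=[12, 13] (size 2, max 13) hi=[20, 32] (size 2, min 20) -> median=16.5
Step 5: insert 37 -> lo=[12, 13, 20] (size 3, max 20) hi=[32, 37] (size 2, min 32) -> median=20
Step 6: insert 49 -> lo=[12, 13, 20] (size 3, max 20) hi=[32, 37, 49] (size 3, min 32) -> median=26
Step 7: insert 46 -> lo=[12, 13, 20, 32] (size 4, max 32) hi=[37, 46, 49] (size 3, min 37) -> median=32

Answer: 32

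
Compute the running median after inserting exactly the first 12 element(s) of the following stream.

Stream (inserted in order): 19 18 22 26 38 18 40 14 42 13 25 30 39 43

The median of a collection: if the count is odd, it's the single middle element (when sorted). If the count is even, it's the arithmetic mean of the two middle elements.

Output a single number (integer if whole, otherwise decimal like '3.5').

Step 1: insert 19 -> lo=[19] (size 1, max 19) hi=[] (size 0) -> median=19
Step 2: insert 18 -> lo=[18] (size 1, max 18) hi=[19] (size 1, min 19) -> median=18.5
Step 3: insert 22 -> lo=[18, 19] (size 2, max 19) hi=[22] (size 1, min 22) -> median=19
Step 4: insert 26 -> lo=[18, 19] (size 2, max 19) hi=[22, 26] (size 2, min 22) -> median=20.5
Step 5: insert 38 -> lo=[18, 19, 22] (size 3, max 22) hi=[26, 38] (size 2, min 26) -> median=22
Step 6: insert 18 -> lo=[18, 18, 19] (size 3, max 19) hi=[22, 26, 38] (size 3, min 22) -> median=20.5
Step 7: insert 40 -> lo=[18, 18, 19, 22] (size 4, max 22) hi=[26, 38, 40] (size 3, min 26) -> median=22
Step 8: insert 14 -> lo=[14, 18, 18, 19] (size 4, max 19) hi=[22, 26, 38, 40] (size 4, min 22) -> median=20.5
Step 9: insert 42 -> lo=[14, 18, 18, 19, 22] (size 5, max 22) hi=[26, 38, 40, 42] (size 4, min 26) -> median=22
Step 10: insert 13 -> lo=[13, 14, 18, 18, 19] (size 5, max 19) hi=[22, 26, 38, 40, 42] (size 5, min 22) -> median=20.5
Step 11: insert 25 -> lo=[13, 14, 18, 18, 19, 22] (size 6, max 22) hi=[25, 26, 38, 40, 42] (size 5, min 25) -> median=22
Step 12: insert 30 -> lo=[13, 14, 18, 18, 19, 22] (size 6, max 22) hi=[25, 26, 30, 38, 40, 42] (size 6, min 25) -> median=23.5

Answer: 23.5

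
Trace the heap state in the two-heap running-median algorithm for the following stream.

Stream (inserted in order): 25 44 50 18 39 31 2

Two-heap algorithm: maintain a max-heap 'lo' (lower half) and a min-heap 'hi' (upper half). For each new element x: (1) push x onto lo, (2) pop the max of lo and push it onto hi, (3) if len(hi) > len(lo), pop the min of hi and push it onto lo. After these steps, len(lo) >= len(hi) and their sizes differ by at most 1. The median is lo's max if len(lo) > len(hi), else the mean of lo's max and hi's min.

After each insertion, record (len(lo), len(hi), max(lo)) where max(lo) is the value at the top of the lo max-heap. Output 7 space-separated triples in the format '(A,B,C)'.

Step 1: insert 25 -> lo=[25] hi=[] -> (len(lo)=1, len(hi)=0, max(lo)=25)
Step 2: insert 44 -> lo=[25] hi=[44] -> (len(lo)=1, len(hi)=1, max(lo)=25)
Step 3: insert 50 -> lo=[25, 44] hi=[50] -> (len(lo)=2, len(hi)=1, max(lo)=44)
Step 4: insert 18 -> lo=[18, 25] hi=[44, 50] -> (len(lo)=2, len(hi)=2, max(lo)=25)
Step 5: insert 39 -> lo=[18, 25, 39] hi=[44, 50] -> (len(lo)=3, len(hi)=2, max(lo)=39)
Step 6: insert 31 -> lo=[18, 25, 31] hi=[39, 44, 50] -> (len(lo)=3, len(hi)=3, max(lo)=31)
Step 7: insert 2 -> lo=[2, 18, 25, 31] hi=[39, 44, 50] -> (len(lo)=4, len(hi)=3, max(lo)=31)

Answer: (1,0,25) (1,1,25) (2,1,44) (2,2,25) (3,2,39) (3,3,31) (4,3,31)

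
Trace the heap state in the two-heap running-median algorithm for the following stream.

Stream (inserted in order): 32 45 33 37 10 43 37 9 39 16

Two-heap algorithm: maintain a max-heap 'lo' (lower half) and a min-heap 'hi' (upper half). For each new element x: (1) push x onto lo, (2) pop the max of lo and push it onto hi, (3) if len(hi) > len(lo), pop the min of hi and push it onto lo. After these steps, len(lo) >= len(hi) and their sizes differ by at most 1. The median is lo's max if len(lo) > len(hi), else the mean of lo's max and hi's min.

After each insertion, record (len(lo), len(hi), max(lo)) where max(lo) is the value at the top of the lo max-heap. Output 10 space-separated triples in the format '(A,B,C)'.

Step 1: insert 32 -> lo=[32] hi=[] -> (len(lo)=1, len(hi)=0, max(lo)=32)
Step 2: insert 45 -> lo=[32] hi=[45] -> (len(lo)=1, len(hi)=1, max(lo)=32)
Step 3: insert 33 -> lo=[32, 33] hi=[45] -> (len(lo)=2, len(hi)=1, max(lo)=33)
Step 4: insert 37 -> lo=[32, 33] hi=[37, 45] -> (len(lo)=2, len(hi)=2, max(lo)=33)
Step 5: insert 10 -> lo=[10, 32, 33] hi=[37, 45] -> (len(lo)=3, len(hi)=2, max(lo)=33)
Step 6: insert 43 -> lo=[10, 32, 33] hi=[37, 43, 45] -> (len(lo)=3, len(hi)=3, max(lo)=33)
Step 7: insert 37 -> lo=[10, 32, 33, 37] hi=[37, 43, 45] -> (len(lo)=4, len(hi)=3, max(lo)=37)
Step 8: insert 9 -> lo=[9, 10, 32, 33] hi=[37, 37, 43, 45] -> (len(lo)=4, len(hi)=4, max(lo)=33)
Step 9: insert 39 -> lo=[9, 10, 32, 33, 37] hi=[37, 39, 43, 45] -> (len(lo)=5, len(hi)=4, max(lo)=37)
Step 10: insert 16 -> lo=[9, 10, 16, 32, 33] hi=[37, 37, 39, 43, 45] -> (len(lo)=5, len(hi)=5, max(lo)=33)

Answer: (1,0,32) (1,1,32) (2,1,33) (2,2,33) (3,2,33) (3,3,33) (4,3,37) (4,4,33) (5,4,37) (5,5,33)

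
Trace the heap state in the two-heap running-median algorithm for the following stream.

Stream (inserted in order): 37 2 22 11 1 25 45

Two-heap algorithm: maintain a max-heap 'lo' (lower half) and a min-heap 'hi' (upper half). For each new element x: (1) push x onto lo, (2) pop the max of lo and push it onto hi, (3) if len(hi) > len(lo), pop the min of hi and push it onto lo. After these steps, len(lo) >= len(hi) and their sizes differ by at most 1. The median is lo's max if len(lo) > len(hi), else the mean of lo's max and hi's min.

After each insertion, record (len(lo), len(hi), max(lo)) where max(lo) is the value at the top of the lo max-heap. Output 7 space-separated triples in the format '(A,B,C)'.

Answer: (1,0,37) (1,1,2) (2,1,22) (2,2,11) (3,2,11) (3,3,11) (4,3,22)

Derivation:
Step 1: insert 37 -> lo=[37] hi=[] -> (len(lo)=1, len(hi)=0, max(lo)=37)
Step 2: insert 2 -> lo=[2] hi=[37] -> (len(lo)=1, len(hi)=1, max(lo)=2)
Step 3: insert 22 -> lo=[2, 22] hi=[37] -> (len(lo)=2, len(hi)=1, max(lo)=22)
Step 4: insert 11 -> lo=[2, 11] hi=[22, 37] -> (len(lo)=2, len(hi)=2, max(lo)=11)
Step 5: insert 1 -> lo=[1, 2, 11] hi=[22, 37] -> (len(lo)=3, len(hi)=2, max(lo)=11)
Step 6: insert 25 -> lo=[1, 2, 11] hi=[22, 25, 37] -> (len(lo)=3, len(hi)=3, max(lo)=11)
Step 7: insert 45 -> lo=[1, 2, 11, 22] hi=[25, 37, 45] -> (len(lo)=4, len(hi)=3, max(lo)=22)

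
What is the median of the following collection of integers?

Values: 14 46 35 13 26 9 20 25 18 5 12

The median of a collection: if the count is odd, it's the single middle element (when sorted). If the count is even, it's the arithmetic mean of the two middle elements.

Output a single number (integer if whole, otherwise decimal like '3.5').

Answer: 18

Derivation:
Step 1: insert 14 -> lo=[14] (size 1, max 14) hi=[] (size 0) -> median=14
Step 2: insert 46 -> lo=[14] (size 1, max 14) hi=[46] (size 1, min 46) -> median=30
Step 3: insert 35 -> lo=[14, 35] (size 2, max 35) hi=[46] (size 1, min 46) -> median=35
Step 4: insert 13 -> lo=[13, 14] (size 2, max 14) hi=[35, 46] (size 2, min 35) -> median=24.5
Step 5: insert 26 -> lo=[13, 14, 26] (size 3, max 26) hi=[35, 46] (size 2, min 35) -> median=26
Step 6: insert 9 -> lo=[9, 13, 14] (size 3, max 14) hi=[26, 35, 46] (size 3, min 26) -> median=20
Step 7: insert 20 -> lo=[9, 13, 14, 20] (size 4, max 20) hi=[26, 35, 46] (size 3, min 26) -> median=20
Step 8: insert 25 -> lo=[9, 13, 14, 20] (size 4, max 20) hi=[25, 26, 35, 46] (size 4, min 25) -> median=22.5
Step 9: insert 18 -> lo=[9, 13, 14, 18, 20] (size 5, max 20) hi=[25, 26, 35, 46] (size 4, min 25) -> median=20
Step 10: insert 5 -> lo=[5, 9, 13, 14, 18] (size 5, max 18) hi=[20, 25, 26, 35, 46] (size 5, min 20) -> median=19
Step 11: insert 12 -> lo=[5, 9, 12, 13, 14, 18] (size 6, max 18) hi=[20, 25, 26, 35, 46] (size 5, min 20) -> median=18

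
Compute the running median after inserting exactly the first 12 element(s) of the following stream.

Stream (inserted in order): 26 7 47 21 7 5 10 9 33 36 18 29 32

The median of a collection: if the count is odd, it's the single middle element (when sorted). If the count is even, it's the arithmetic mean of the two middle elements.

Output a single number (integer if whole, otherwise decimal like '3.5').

Answer: 19.5

Derivation:
Step 1: insert 26 -> lo=[26] (size 1, max 26) hi=[] (size 0) -> median=26
Step 2: insert 7 -> lo=[7] (size 1, max 7) hi=[26] (size 1, min 26) -> median=16.5
Step 3: insert 47 -> lo=[7, 26] (size 2, max 26) hi=[47] (size 1, min 47) -> median=26
Step 4: insert 21 -> lo=[7, 21] (size 2, max 21) hi=[26, 47] (size 2, min 26) -> median=23.5
Step 5: insert 7 -> lo=[7, 7, 21] (size 3, max 21) hi=[26, 47] (size 2, min 26) -> median=21
Step 6: insert 5 -> lo=[5, 7, 7] (size 3, max 7) hi=[21, 26, 47] (size 3, min 21) -> median=14
Step 7: insert 10 -> lo=[5, 7, 7, 10] (size 4, max 10) hi=[21, 26, 47] (size 3, min 21) -> median=10
Step 8: insert 9 -> lo=[5, 7, 7, 9] (size 4, max 9) hi=[10, 21, 26, 47] (size 4, min 10) -> median=9.5
Step 9: insert 33 -> lo=[5, 7, 7, 9, 10] (size 5, max 10) hi=[21, 26, 33, 47] (size 4, min 21) -> median=10
Step 10: insert 36 -> lo=[5, 7, 7, 9, 10] (size 5, max 10) hi=[21, 26, 33, 36, 47] (size 5, min 21) -> median=15.5
Step 11: insert 18 -> lo=[5, 7, 7, 9, 10, 18] (size 6, max 18) hi=[21, 26, 33, 36, 47] (size 5, min 21) -> median=18
Step 12: insert 29 -> lo=[5, 7, 7, 9, 10, 18] (size 6, max 18) hi=[21, 26, 29, 33, 36, 47] (size 6, min 21) -> median=19.5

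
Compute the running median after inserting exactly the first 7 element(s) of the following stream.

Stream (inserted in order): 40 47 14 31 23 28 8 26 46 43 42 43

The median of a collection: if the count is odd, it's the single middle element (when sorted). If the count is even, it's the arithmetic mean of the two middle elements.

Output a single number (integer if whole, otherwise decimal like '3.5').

Answer: 28

Derivation:
Step 1: insert 40 -> lo=[40] (size 1, max 40) hi=[] (size 0) -> median=40
Step 2: insert 47 -> lo=[40] (size 1, max 40) hi=[47] (size 1, min 47) -> median=43.5
Step 3: insert 14 -> lo=[14, 40] (size 2, max 40) hi=[47] (size 1, min 47) -> median=40
Step 4: insert 31 -> lo=[14, 31] (size 2, max 31) hi=[40, 47] (size 2, min 40) -> median=35.5
Step 5: insert 23 -> lo=[14, 23, 31] (size 3, max 31) hi=[40, 47] (size 2, min 40) -> median=31
Step 6: insert 28 -> lo=[14, 23, 28] (size 3, max 28) hi=[31, 40, 47] (size 3, min 31) -> median=29.5
Step 7: insert 8 -> lo=[8, 14, 23, 28] (size 4, max 28) hi=[31, 40, 47] (size 3, min 31) -> median=28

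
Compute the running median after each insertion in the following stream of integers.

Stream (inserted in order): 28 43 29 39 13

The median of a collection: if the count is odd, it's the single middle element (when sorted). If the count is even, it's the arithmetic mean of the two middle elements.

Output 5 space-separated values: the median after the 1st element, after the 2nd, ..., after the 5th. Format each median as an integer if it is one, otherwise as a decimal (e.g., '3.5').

Answer: 28 35.5 29 34 29

Derivation:
Step 1: insert 28 -> lo=[28] (size 1, max 28) hi=[] (size 0) -> median=28
Step 2: insert 43 -> lo=[28] (size 1, max 28) hi=[43] (size 1, min 43) -> median=35.5
Step 3: insert 29 -> lo=[28, 29] (size 2, max 29) hi=[43] (size 1, min 43) -> median=29
Step 4: insert 39 -> lo=[28, 29] (size 2, max 29) hi=[39, 43] (size 2, min 39) -> median=34
Step 5: insert 13 -> lo=[13, 28, 29] (size 3, max 29) hi=[39, 43] (size 2, min 39) -> median=29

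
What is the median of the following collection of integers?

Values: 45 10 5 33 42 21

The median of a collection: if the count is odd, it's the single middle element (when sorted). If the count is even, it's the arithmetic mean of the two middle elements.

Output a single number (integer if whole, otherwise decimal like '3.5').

Answer: 27

Derivation:
Step 1: insert 45 -> lo=[45] (size 1, max 45) hi=[] (size 0) -> median=45
Step 2: insert 10 -> lo=[10] (size 1, max 10) hi=[45] (size 1, min 45) -> median=27.5
Step 3: insert 5 -> lo=[5, 10] (size 2, max 10) hi=[45] (size 1, min 45) -> median=10
Step 4: insert 33 -> lo=[5, 10] (size 2, max 10) hi=[33, 45] (size 2, min 33) -> median=21.5
Step 5: insert 42 -> lo=[5, 10, 33] (size 3, max 33) hi=[42, 45] (size 2, min 42) -> median=33
Step 6: insert 21 -> lo=[5, 10, 21] (size 3, max 21) hi=[33, 42, 45] (size 3, min 33) -> median=27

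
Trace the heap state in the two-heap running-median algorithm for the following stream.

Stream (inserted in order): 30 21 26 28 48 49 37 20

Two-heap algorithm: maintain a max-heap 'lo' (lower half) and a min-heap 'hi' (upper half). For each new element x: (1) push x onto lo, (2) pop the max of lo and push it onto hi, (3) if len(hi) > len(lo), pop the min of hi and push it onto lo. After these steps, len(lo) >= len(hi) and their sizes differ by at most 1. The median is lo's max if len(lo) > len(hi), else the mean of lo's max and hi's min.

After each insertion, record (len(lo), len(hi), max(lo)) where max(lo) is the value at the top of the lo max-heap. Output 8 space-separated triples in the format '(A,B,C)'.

Step 1: insert 30 -> lo=[30] hi=[] -> (len(lo)=1, len(hi)=0, max(lo)=30)
Step 2: insert 21 -> lo=[21] hi=[30] -> (len(lo)=1, len(hi)=1, max(lo)=21)
Step 3: insert 26 -> lo=[21, 26] hi=[30] -> (len(lo)=2, len(hi)=1, max(lo)=26)
Step 4: insert 28 -> lo=[21, 26] hi=[28, 30] -> (len(lo)=2, len(hi)=2, max(lo)=26)
Step 5: insert 48 -> lo=[21, 26, 28] hi=[30, 48] -> (len(lo)=3, len(hi)=2, max(lo)=28)
Step 6: insert 49 -> lo=[21, 26, 28] hi=[30, 48, 49] -> (len(lo)=3, len(hi)=3, max(lo)=28)
Step 7: insert 37 -> lo=[21, 26, 28, 30] hi=[37, 48, 49] -> (len(lo)=4, len(hi)=3, max(lo)=30)
Step 8: insert 20 -> lo=[20, 21, 26, 28] hi=[30, 37, 48, 49] -> (len(lo)=4, len(hi)=4, max(lo)=28)

Answer: (1,0,30) (1,1,21) (2,1,26) (2,2,26) (3,2,28) (3,3,28) (4,3,30) (4,4,28)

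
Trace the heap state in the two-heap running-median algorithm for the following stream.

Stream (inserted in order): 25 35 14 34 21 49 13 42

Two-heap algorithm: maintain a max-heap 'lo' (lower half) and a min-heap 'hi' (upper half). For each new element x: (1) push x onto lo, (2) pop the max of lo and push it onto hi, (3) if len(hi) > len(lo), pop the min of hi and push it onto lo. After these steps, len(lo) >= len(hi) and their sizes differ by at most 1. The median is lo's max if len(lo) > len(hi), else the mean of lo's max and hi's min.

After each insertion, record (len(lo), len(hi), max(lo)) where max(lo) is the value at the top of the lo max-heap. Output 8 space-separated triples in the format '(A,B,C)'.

Answer: (1,0,25) (1,1,25) (2,1,25) (2,2,25) (3,2,25) (3,3,25) (4,3,25) (4,4,25)

Derivation:
Step 1: insert 25 -> lo=[25] hi=[] -> (len(lo)=1, len(hi)=0, max(lo)=25)
Step 2: insert 35 -> lo=[25] hi=[35] -> (len(lo)=1, len(hi)=1, max(lo)=25)
Step 3: insert 14 -> lo=[14, 25] hi=[35] -> (len(lo)=2, len(hi)=1, max(lo)=25)
Step 4: insert 34 -> lo=[14, 25] hi=[34, 35] -> (len(lo)=2, len(hi)=2, max(lo)=25)
Step 5: insert 21 -> lo=[14, 21, 25] hi=[34, 35] -> (len(lo)=3, len(hi)=2, max(lo)=25)
Step 6: insert 49 -> lo=[14, 21, 25] hi=[34, 35, 49] -> (len(lo)=3, len(hi)=3, max(lo)=25)
Step 7: insert 13 -> lo=[13, 14, 21, 25] hi=[34, 35, 49] -> (len(lo)=4, len(hi)=3, max(lo)=25)
Step 8: insert 42 -> lo=[13, 14, 21, 25] hi=[34, 35, 42, 49] -> (len(lo)=4, len(hi)=4, max(lo)=25)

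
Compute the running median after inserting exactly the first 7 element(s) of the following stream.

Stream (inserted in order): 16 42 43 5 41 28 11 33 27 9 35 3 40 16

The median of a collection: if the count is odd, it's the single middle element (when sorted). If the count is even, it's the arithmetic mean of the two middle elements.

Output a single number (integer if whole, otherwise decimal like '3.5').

Step 1: insert 16 -> lo=[16] (size 1, max 16) hi=[] (size 0) -> median=16
Step 2: insert 42 -> lo=[16] (size 1, max 16) hi=[42] (size 1, min 42) -> median=29
Step 3: insert 43 -> lo=[16, 42] (size 2, max 42) hi=[43] (size 1, min 43) -> median=42
Step 4: insert 5 -> lo=[5, 16] (size 2, max 16) hi=[42, 43] (size 2, min 42) -> median=29
Step 5: insert 41 -> lo=[5, 16, 41] (size 3, max 41) hi=[42, 43] (size 2, min 42) -> median=41
Step 6: insert 28 -> lo=[5, 16, 28] (size 3, max 28) hi=[41, 42, 43] (size 3, min 41) -> median=34.5
Step 7: insert 11 -> lo=[5, 11, 16, 28] (size 4, max 28) hi=[41, 42, 43] (size 3, min 41) -> median=28

Answer: 28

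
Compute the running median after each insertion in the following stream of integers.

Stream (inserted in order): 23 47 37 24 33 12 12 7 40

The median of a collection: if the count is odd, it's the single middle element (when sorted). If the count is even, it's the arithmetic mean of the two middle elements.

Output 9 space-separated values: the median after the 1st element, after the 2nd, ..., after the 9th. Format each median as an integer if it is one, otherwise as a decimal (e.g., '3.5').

Step 1: insert 23 -> lo=[23] (size 1, max 23) hi=[] (size 0) -> median=23
Step 2: insert 47 -> lo=[23] (size 1, max 23) hi=[47] (size 1, min 47) -> median=35
Step 3: insert 37 -> lo=[23, 37] (size 2, max 37) hi=[47] (size 1, min 47) -> median=37
Step 4: insert 24 -> lo=[23, 24] (size 2, max 24) hi=[37, 47] (size 2, min 37) -> median=30.5
Step 5: insert 33 -> lo=[23, 24, 33] (size 3, max 33) hi=[37, 47] (size 2, min 37) -> median=33
Step 6: insert 12 -> lo=[12, 23, 24] (size 3, max 24) hi=[33, 37, 47] (size 3, min 33) -> median=28.5
Step 7: insert 12 -> lo=[12, 12, 23, 24] (size 4, max 24) hi=[33, 37, 47] (size 3, min 33) -> median=24
Step 8: insert 7 -> lo=[7, 12, 12, 23] (size 4, max 23) hi=[24, 33, 37, 47] (size 4, min 24) -> median=23.5
Step 9: insert 40 -> lo=[7, 12, 12, 23, 24] (size 5, max 24) hi=[33, 37, 40, 47] (size 4, min 33) -> median=24

Answer: 23 35 37 30.5 33 28.5 24 23.5 24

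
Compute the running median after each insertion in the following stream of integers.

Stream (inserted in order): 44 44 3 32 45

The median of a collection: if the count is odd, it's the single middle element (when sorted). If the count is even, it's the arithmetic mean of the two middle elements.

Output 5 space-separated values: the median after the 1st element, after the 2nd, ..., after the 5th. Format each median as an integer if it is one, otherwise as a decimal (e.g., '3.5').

Step 1: insert 44 -> lo=[44] (size 1, max 44) hi=[] (size 0) -> median=44
Step 2: insert 44 -> lo=[44] (size 1, max 44) hi=[44] (size 1, min 44) -> median=44
Step 3: insert 3 -> lo=[3, 44] (size 2, max 44) hi=[44] (size 1, min 44) -> median=44
Step 4: insert 32 -> lo=[3, 32] (size 2, max 32) hi=[44, 44] (size 2, min 44) -> median=38
Step 5: insert 45 -> lo=[3, 32, 44] (size 3, max 44) hi=[44, 45] (size 2, min 44) -> median=44

Answer: 44 44 44 38 44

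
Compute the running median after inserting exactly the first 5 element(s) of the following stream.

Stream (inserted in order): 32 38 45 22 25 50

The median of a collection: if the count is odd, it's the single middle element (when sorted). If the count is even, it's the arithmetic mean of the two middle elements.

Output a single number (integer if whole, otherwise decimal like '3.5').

Step 1: insert 32 -> lo=[32] (size 1, max 32) hi=[] (size 0) -> median=32
Step 2: insert 38 -> lo=[32] (size 1, max 32) hi=[38] (size 1, min 38) -> median=35
Step 3: insert 45 -> lo=[32, 38] (size 2, max 38) hi=[45] (size 1, min 45) -> median=38
Step 4: insert 22 -> lo=[22, 32] (size 2, max 32) hi=[38, 45] (size 2, min 38) -> median=35
Step 5: insert 25 -> lo=[22, 25, 32] (size 3, max 32) hi=[38, 45] (size 2, min 38) -> median=32

Answer: 32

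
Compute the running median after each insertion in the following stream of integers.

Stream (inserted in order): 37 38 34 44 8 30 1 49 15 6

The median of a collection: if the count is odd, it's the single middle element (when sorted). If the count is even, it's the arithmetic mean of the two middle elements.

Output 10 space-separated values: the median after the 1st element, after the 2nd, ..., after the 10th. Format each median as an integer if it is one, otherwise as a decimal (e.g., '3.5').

Answer: 37 37.5 37 37.5 37 35.5 34 35.5 34 32

Derivation:
Step 1: insert 37 -> lo=[37] (size 1, max 37) hi=[] (size 0) -> median=37
Step 2: insert 38 -> lo=[37] (size 1, max 37) hi=[38] (size 1, min 38) -> median=37.5
Step 3: insert 34 -> lo=[34, 37] (size 2, max 37) hi=[38] (size 1, min 38) -> median=37
Step 4: insert 44 -> lo=[34, 37] (size 2, max 37) hi=[38, 44] (size 2, min 38) -> median=37.5
Step 5: insert 8 -> lo=[8, 34, 37] (size 3, max 37) hi=[38, 44] (size 2, min 38) -> median=37
Step 6: insert 30 -> lo=[8, 30, 34] (size 3, max 34) hi=[37, 38, 44] (size 3, min 37) -> median=35.5
Step 7: insert 1 -> lo=[1, 8, 30, 34] (size 4, max 34) hi=[37, 38, 44] (size 3, min 37) -> median=34
Step 8: insert 49 -> lo=[1, 8, 30, 34] (size 4, max 34) hi=[37, 38, 44, 49] (size 4, min 37) -> median=35.5
Step 9: insert 15 -> lo=[1, 8, 15, 30, 34] (size 5, max 34) hi=[37, 38, 44, 49] (size 4, min 37) -> median=34
Step 10: insert 6 -> lo=[1, 6, 8, 15, 30] (size 5, max 30) hi=[34, 37, 38, 44, 49] (size 5, min 34) -> median=32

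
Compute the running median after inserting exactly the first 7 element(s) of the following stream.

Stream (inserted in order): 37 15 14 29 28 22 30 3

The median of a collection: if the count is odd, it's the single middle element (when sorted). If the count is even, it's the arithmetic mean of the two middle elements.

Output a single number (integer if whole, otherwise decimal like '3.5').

Answer: 28

Derivation:
Step 1: insert 37 -> lo=[37] (size 1, max 37) hi=[] (size 0) -> median=37
Step 2: insert 15 -> lo=[15] (size 1, max 15) hi=[37] (size 1, min 37) -> median=26
Step 3: insert 14 -> lo=[14, 15] (size 2, max 15) hi=[37] (size 1, min 37) -> median=15
Step 4: insert 29 -> lo=[14, 15] (size 2, max 15) hi=[29, 37] (size 2, min 29) -> median=22
Step 5: insert 28 -> lo=[14, 15, 28] (size 3, max 28) hi=[29, 37] (size 2, min 29) -> median=28
Step 6: insert 22 -> lo=[14, 15, 22] (size 3, max 22) hi=[28, 29, 37] (size 3, min 28) -> median=25
Step 7: insert 30 -> lo=[14, 15, 22, 28] (size 4, max 28) hi=[29, 30, 37] (size 3, min 29) -> median=28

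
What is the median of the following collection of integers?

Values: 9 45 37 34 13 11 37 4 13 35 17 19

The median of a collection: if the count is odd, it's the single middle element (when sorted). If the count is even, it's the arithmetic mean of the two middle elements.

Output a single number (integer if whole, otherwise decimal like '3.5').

Answer: 18

Derivation:
Step 1: insert 9 -> lo=[9] (size 1, max 9) hi=[] (size 0) -> median=9
Step 2: insert 45 -> lo=[9] (size 1, max 9) hi=[45] (size 1, min 45) -> median=27
Step 3: insert 37 -> lo=[9, 37] (size 2, max 37) hi=[45] (size 1, min 45) -> median=37
Step 4: insert 34 -> lo=[9, 34] (size 2, max 34) hi=[37, 45] (size 2, min 37) -> median=35.5
Step 5: insert 13 -> lo=[9, 13, 34] (size 3, max 34) hi=[37, 45] (size 2, min 37) -> median=34
Step 6: insert 11 -> lo=[9, 11, 13] (size 3, max 13) hi=[34, 37, 45] (size 3, min 34) -> median=23.5
Step 7: insert 37 -> lo=[9, 11, 13, 34] (size 4, max 34) hi=[37, 37, 45] (size 3, min 37) -> median=34
Step 8: insert 4 -> lo=[4, 9, 11, 13] (size 4, max 13) hi=[34, 37, 37, 45] (size 4, min 34) -> median=23.5
Step 9: insert 13 -> lo=[4, 9, 11, 13, 13] (size 5, max 13) hi=[34, 37, 37, 45] (size 4, min 34) -> median=13
Step 10: insert 35 -> lo=[4, 9, 11, 13, 13] (size 5, max 13) hi=[34, 35, 37, 37, 45] (size 5, min 34) -> median=23.5
Step 11: insert 17 -> lo=[4, 9, 11, 13, 13, 17] (size 6, max 17) hi=[34, 35, 37, 37, 45] (size 5, min 34) -> median=17
Step 12: insert 19 -> lo=[4, 9, 11, 13, 13, 17] (size 6, max 17) hi=[19, 34, 35, 37, 37, 45] (size 6, min 19) -> median=18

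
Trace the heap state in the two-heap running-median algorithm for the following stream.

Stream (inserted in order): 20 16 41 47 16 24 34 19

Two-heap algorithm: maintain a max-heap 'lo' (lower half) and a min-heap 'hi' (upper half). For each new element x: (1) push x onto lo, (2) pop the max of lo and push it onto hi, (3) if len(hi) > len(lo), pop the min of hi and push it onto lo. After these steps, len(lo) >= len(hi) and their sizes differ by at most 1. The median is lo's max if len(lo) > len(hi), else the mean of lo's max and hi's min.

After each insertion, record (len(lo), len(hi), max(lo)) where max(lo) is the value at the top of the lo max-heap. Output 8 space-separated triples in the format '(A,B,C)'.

Answer: (1,0,20) (1,1,16) (2,1,20) (2,2,20) (3,2,20) (3,3,20) (4,3,24) (4,4,20)

Derivation:
Step 1: insert 20 -> lo=[20] hi=[] -> (len(lo)=1, len(hi)=0, max(lo)=20)
Step 2: insert 16 -> lo=[16] hi=[20] -> (len(lo)=1, len(hi)=1, max(lo)=16)
Step 3: insert 41 -> lo=[16, 20] hi=[41] -> (len(lo)=2, len(hi)=1, max(lo)=20)
Step 4: insert 47 -> lo=[16, 20] hi=[41, 47] -> (len(lo)=2, len(hi)=2, max(lo)=20)
Step 5: insert 16 -> lo=[16, 16, 20] hi=[41, 47] -> (len(lo)=3, len(hi)=2, max(lo)=20)
Step 6: insert 24 -> lo=[16, 16, 20] hi=[24, 41, 47] -> (len(lo)=3, len(hi)=3, max(lo)=20)
Step 7: insert 34 -> lo=[16, 16, 20, 24] hi=[34, 41, 47] -> (len(lo)=4, len(hi)=3, max(lo)=24)
Step 8: insert 19 -> lo=[16, 16, 19, 20] hi=[24, 34, 41, 47] -> (len(lo)=4, len(hi)=4, max(lo)=20)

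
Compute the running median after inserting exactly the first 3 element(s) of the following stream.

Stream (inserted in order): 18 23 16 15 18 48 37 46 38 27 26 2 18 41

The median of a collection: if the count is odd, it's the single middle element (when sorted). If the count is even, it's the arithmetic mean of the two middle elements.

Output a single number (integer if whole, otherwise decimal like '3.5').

Step 1: insert 18 -> lo=[18] (size 1, max 18) hi=[] (size 0) -> median=18
Step 2: insert 23 -> lo=[18] (size 1, max 18) hi=[23] (size 1, min 23) -> median=20.5
Step 3: insert 16 -> lo=[16, 18] (size 2, max 18) hi=[23] (size 1, min 23) -> median=18

Answer: 18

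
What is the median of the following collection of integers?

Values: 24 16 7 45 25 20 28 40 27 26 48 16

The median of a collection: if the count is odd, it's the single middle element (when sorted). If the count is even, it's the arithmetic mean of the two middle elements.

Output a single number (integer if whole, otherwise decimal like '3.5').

Answer: 25.5

Derivation:
Step 1: insert 24 -> lo=[24] (size 1, max 24) hi=[] (size 0) -> median=24
Step 2: insert 16 -> lo=[16] (size 1, max 16) hi=[24] (size 1, min 24) -> median=20
Step 3: insert 7 -> lo=[7, 16] (size 2, max 16) hi=[24] (size 1, min 24) -> median=16
Step 4: insert 45 -> lo=[7, 16] (size 2, max 16) hi=[24, 45] (size 2, min 24) -> median=20
Step 5: insert 25 -> lo=[7, 16, 24] (size 3, max 24) hi=[25, 45] (size 2, min 25) -> median=24
Step 6: insert 20 -> lo=[7, 16, 20] (size 3, max 20) hi=[24, 25, 45] (size 3, min 24) -> median=22
Step 7: insert 28 -> lo=[7, 16, 20, 24] (size 4, max 24) hi=[25, 28, 45] (size 3, min 25) -> median=24
Step 8: insert 40 -> lo=[7, 16, 20, 24] (size 4, max 24) hi=[25, 28, 40, 45] (size 4, min 25) -> median=24.5
Step 9: insert 27 -> lo=[7, 16, 20, 24, 25] (size 5, max 25) hi=[27, 28, 40, 45] (size 4, min 27) -> median=25
Step 10: insert 26 -> lo=[7, 16, 20, 24, 25] (size 5, max 25) hi=[26, 27, 28, 40, 45] (size 5, min 26) -> median=25.5
Step 11: insert 48 -> lo=[7, 16, 20, 24, 25, 26] (size 6, max 26) hi=[27, 28, 40, 45, 48] (size 5, min 27) -> median=26
Step 12: insert 16 -> lo=[7, 16, 16, 20, 24, 25] (size 6, max 25) hi=[26, 27, 28, 40, 45, 48] (size 6, min 26) -> median=25.5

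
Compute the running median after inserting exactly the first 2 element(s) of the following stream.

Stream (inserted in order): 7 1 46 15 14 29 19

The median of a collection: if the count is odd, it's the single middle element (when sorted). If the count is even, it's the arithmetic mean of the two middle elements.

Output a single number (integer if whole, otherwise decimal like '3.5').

Answer: 4

Derivation:
Step 1: insert 7 -> lo=[7] (size 1, max 7) hi=[] (size 0) -> median=7
Step 2: insert 1 -> lo=[1] (size 1, max 1) hi=[7] (size 1, min 7) -> median=4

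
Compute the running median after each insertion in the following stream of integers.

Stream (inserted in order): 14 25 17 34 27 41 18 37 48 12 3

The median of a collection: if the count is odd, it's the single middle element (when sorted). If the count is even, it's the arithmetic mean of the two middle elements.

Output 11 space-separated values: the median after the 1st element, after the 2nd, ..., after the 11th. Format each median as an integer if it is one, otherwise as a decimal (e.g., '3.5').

Step 1: insert 14 -> lo=[14] (size 1, max 14) hi=[] (size 0) -> median=14
Step 2: insert 25 -> lo=[14] (size 1, max 14) hi=[25] (size 1, min 25) -> median=19.5
Step 3: insert 17 -> lo=[14, 17] (size 2, max 17) hi=[25] (size 1, min 25) -> median=17
Step 4: insert 34 -> lo=[14, 17] (size 2, max 17) hi=[25, 34] (size 2, min 25) -> median=21
Step 5: insert 27 -> lo=[14, 17, 25] (size 3, max 25) hi=[27, 34] (size 2, min 27) -> median=25
Step 6: insert 41 -> lo=[14, 17, 25] (size 3, max 25) hi=[27, 34, 41] (size 3, min 27) -> median=26
Step 7: insert 18 -> lo=[14, 17, 18, 25] (size 4, max 25) hi=[27, 34, 41] (size 3, min 27) -> median=25
Step 8: insert 37 -> lo=[14, 17, 18, 25] (size 4, max 25) hi=[27, 34, 37, 41] (size 4, min 27) -> median=26
Step 9: insert 48 -> lo=[14, 17, 18, 25, 27] (size 5, max 27) hi=[34, 37, 41, 48] (size 4, min 34) -> median=27
Step 10: insert 12 -> lo=[12, 14, 17, 18, 25] (size 5, max 25) hi=[27, 34, 37, 41, 48] (size 5, min 27) -> median=26
Step 11: insert 3 -> lo=[3, 12, 14, 17, 18, 25] (size 6, max 25) hi=[27, 34, 37, 41, 48] (size 5, min 27) -> median=25

Answer: 14 19.5 17 21 25 26 25 26 27 26 25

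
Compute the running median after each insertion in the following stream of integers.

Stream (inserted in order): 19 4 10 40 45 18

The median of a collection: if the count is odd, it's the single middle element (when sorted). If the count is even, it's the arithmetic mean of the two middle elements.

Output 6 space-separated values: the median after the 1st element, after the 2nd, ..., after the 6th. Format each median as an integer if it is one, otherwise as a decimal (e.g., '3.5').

Answer: 19 11.5 10 14.5 19 18.5

Derivation:
Step 1: insert 19 -> lo=[19] (size 1, max 19) hi=[] (size 0) -> median=19
Step 2: insert 4 -> lo=[4] (size 1, max 4) hi=[19] (size 1, min 19) -> median=11.5
Step 3: insert 10 -> lo=[4, 10] (size 2, max 10) hi=[19] (size 1, min 19) -> median=10
Step 4: insert 40 -> lo=[4, 10] (size 2, max 10) hi=[19, 40] (size 2, min 19) -> median=14.5
Step 5: insert 45 -> lo=[4, 10, 19] (size 3, max 19) hi=[40, 45] (size 2, min 40) -> median=19
Step 6: insert 18 -> lo=[4, 10, 18] (size 3, max 18) hi=[19, 40, 45] (size 3, min 19) -> median=18.5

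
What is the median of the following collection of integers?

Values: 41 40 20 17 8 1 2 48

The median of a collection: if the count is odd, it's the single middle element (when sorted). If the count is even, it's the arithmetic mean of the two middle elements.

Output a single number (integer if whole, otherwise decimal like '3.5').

Answer: 18.5

Derivation:
Step 1: insert 41 -> lo=[41] (size 1, max 41) hi=[] (size 0) -> median=41
Step 2: insert 40 -> lo=[40] (size 1, max 40) hi=[41] (size 1, min 41) -> median=40.5
Step 3: insert 20 -> lo=[20, 40] (size 2, max 40) hi=[41] (size 1, min 41) -> median=40
Step 4: insert 17 -> lo=[17, 20] (size 2, max 20) hi=[40, 41] (size 2, min 40) -> median=30
Step 5: insert 8 -> lo=[8, 17, 20] (size 3, max 20) hi=[40, 41] (size 2, min 40) -> median=20
Step 6: insert 1 -> lo=[1, 8, 17] (size 3, max 17) hi=[20, 40, 41] (size 3, min 20) -> median=18.5
Step 7: insert 2 -> lo=[1, 2, 8, 17] (size 4, max 17) hi=[20, 40, 41] (size 3, min 20) -> median=17
Step 8: insert 48 -> lo=[1, 2, 8, 17] (size 4, max 17) hi=[20, 40, 41, 48] (size 4, min 20) -> median=18.5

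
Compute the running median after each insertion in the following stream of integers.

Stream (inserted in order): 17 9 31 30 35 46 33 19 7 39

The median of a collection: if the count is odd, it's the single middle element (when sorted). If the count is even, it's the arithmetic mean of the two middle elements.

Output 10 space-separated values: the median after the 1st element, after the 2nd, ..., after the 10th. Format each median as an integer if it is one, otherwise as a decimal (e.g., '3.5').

Answer: 17 13 17 23.5 30 30.5 31 30.5 30 30.5

Derivation:
Step 1: insert 17 -> lo=[17] (size 1, max 17) hi=[] (size 0) -> median=17
Step 2: insert 9 -> lo=[9] (size 1, max 9) hi=[17] (size 1, min 17) -> median=13
Step 3: insert 31 -> lo=[9, 17] (size 2, max 17) hi=[31] (size 1, min 31) -> median=17
Step 4: insert 30 -> lo=[9, 17] (size 2, max 17) hi=[30, 31] (size 2, min 30) -> median=23.5
Step 5: insert 35 -> lo=[9, 17, 30] (size 3, max 30) hi=[31, 35] (size 2, min 31) -> median=30
Step 6: insert 46 -> lo=[9, 17, 30] (size 3, max 30) hi=[31, 35, 46] (size 3, min 31) -> median=30.5
Step 7: insert 33 -> lo=[9, 17, 30, 31] (size 4, max 31) hi=[33, 35, 46] (size 3, min 33) -> median=31
Step 8: insert 19 -> lo=[9, 17, 19, 30] (size 4, max 30) hi=[31, 33, 35, 46] (size 4, min 31) -> median=30.5
Step 9: insert 7 -> lo=[7, 9, 17, 19, 30] (size 5, max 30) hi=[31, 33, 35, 46] (size 4, min 31) -> median=30
Step 10: insert 39 -> lo=[7, 9, 17, 19, 30] (size 5, max 30) hi=[31, 33, 35, 39, 46] (size 5, min 31) -> median=30.5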